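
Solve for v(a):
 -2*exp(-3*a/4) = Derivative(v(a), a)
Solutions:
 v(a) = C1 + 8*exp(-3*a/4)/3


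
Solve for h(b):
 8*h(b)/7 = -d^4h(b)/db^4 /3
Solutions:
 h(b) = (C1*sin(6^(1/4)*7^(3/4)*b/7) + C2*cos(6^(1/4)*7^(3/4)*b/7))*exp(-6^(1/4)*7^(3/4)*b/7) + (C3*sin(6^(1/4)*7^(3/4)*b/7) + C4*cos(6^(1/4)*7^(3/4)*b/7))*exp(6^(1/4)*7^(3/4)*b/7)


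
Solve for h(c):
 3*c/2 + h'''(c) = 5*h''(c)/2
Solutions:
 h(c) = C1 + C2*c + C3*exp(5*c/2) + c^3/10 + 3*c^2/25


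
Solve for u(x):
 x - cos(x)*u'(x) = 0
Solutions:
 u(x) = C1 + Integral(x/cos(x), x)


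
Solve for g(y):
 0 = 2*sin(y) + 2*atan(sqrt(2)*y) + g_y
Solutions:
 g(y) = C1 - 2*y*atan(sqrt(2)*y) + sqrt(2)*log(2*y^2 + 1)/2 + 2*cos(y)


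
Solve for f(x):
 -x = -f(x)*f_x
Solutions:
 f(x) = -sqrt(C1 + x^2)
 f(x) = sqrt(C1 + x^2)


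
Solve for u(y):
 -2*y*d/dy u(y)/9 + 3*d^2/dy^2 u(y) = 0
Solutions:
 u(y) = C1 + C2*erfi(sqrt(3)*y/9)


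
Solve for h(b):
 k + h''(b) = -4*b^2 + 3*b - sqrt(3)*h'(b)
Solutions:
 h(b) = C1 + C2*exp(-sqrt(3)*b) - 4*sqrt(3)*b^3/9 + sqrt(3)*b^2/2 + 4*b^2/3 - sqrt(3)*b*k/3 - 8*sqrt(3)*b/9 - b


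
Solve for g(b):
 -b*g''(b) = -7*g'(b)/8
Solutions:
 g(b) = C1 + C2*b^(15/8)


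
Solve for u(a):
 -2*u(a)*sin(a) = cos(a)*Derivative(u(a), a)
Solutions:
 u(a) = C1*cos(a)^2


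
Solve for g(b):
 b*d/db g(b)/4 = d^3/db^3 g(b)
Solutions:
 g(b) = C1 + Integral(C2*airyai(2^(1/3)*b/2) + C3*airybi(2^(1/3)*b/2), b)


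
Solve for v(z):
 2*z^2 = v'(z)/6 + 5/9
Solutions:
 v(z) = C1 + 4*z^3 - 10*z/3


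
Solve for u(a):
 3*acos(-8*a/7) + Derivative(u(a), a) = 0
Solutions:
 u(a) = C1 - 3*a*acos(-8*a/7) - 3*sqrt(49 - 64*a^2)/8


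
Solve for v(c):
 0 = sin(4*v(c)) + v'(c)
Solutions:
 v(c) = -acos((-C1 - exp(8*c))/(C1 - exp(8*c)))/4 + pi/2
 v(c) = acos((-C1 - exp(8*c))/(C1 - exp(8*c)))/4


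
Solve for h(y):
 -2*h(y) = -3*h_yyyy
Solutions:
 h(y) = C1*exp(-2^(1/4)*3^(3/4)*y/3) + C2*exp(2^(1/4)*3^(3/4)*y/3) + C3*sin(2^(1/4)*3^(3/4)*y/3) + C4*cos(2^(1/4)*3^(3/4)*y/3)


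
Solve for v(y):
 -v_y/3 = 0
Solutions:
 v(y) = C1


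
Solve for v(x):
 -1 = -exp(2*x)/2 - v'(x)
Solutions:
 v(x) = C1 + x - exp(2*x)/4


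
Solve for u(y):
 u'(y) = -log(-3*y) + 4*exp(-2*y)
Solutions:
 u(y) = C1 - y*log(-y) + y*(1 - log(3)) - 2*exp(-2*y)


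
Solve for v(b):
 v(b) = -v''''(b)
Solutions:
 v(b) = (C1*sin(sqrt(2)*b/2) + C2*cos(sqrt(2)*b/2))*exp(-sqrt(2)*b/2) + (C3*sin(sqrt(2)*b/2) + C4*cos(sqrt(2)*b/2))*exp(sqrt(2)*b/2)


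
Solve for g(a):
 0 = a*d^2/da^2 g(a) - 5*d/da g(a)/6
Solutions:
 g(a) = C1 + C2*a^(11/6)


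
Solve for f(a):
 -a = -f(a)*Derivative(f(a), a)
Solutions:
 f(a) = -sqrt(C1 + a^2)
 f(a) = sqrt(C1 + a^2)


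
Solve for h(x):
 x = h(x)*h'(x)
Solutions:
 h(x) = -sqrt(C1 + x^2)
 h(x) = sqrt(C1 + x^2)


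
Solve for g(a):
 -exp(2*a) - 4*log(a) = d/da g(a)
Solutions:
 g(a) = C1 - 4*a*log(a) + 4*a - exp(2*a)/2


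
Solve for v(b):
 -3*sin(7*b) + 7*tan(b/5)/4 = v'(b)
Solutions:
 v(b) = C1 - 35*log(cos(b/5))/4 + 3*cos(7*b)/7


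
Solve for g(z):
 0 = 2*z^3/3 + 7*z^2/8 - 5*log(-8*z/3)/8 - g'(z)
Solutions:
 g(z) = C1 + z^4/6 + 7*z^3/24 - 5*z*log(-z)/8 + 5*z*(-3*log(2) + 1 + log(3))/8


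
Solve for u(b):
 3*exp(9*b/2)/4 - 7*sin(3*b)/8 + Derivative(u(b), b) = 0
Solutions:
 u(b) = C1 - exp(9*b/2)/6 - 7*cos(3*b)/24


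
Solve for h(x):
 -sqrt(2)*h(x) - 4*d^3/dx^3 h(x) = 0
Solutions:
 h(x) = C3*exp(-sqrt(2)*x/2) + (C1*sin(sqrt(6)*x/4) + C2*cos(sqrt(6)*x/4))*exp(sqrt(2)*x/4)


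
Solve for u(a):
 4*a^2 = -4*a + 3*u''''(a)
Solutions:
 u(a) = C1 + C2*a + C3*a^2 + C4*a^3 + a^6/270 + a^5/90


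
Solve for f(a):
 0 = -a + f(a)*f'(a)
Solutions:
 f(a) = -sqrt(C1 + a^2)
 f(a) = sqrt(C1 + a^2)


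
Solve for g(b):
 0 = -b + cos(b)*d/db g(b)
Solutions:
 g(b) = C1 + Integral(b/cos(b), b)


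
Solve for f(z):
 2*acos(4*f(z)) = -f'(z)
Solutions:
 Integral(1/acos(4*_y), (_y, f(z))) = C1 - 2*z


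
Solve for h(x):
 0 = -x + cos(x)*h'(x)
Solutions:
 h(x) = C1 + Integral(x/cos(x), x)


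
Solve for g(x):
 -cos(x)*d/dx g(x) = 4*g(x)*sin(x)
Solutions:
 g(x) = C1*cos(x)^4


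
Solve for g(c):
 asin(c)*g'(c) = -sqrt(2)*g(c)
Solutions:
 g(c) = C1*exp(-sqrt(2)*Integral(1/asin(c), c))


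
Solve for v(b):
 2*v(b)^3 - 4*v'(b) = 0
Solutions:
 v(b) = -sqrt(-1/(C1 + b))
 v(b) = sqrt(-1/(C1 + b))


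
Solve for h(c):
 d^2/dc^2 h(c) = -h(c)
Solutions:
 h(c) = C1*sin(c) + C2*cos(c)


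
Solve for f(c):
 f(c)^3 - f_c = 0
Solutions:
 f(c) = -sqrt(2)*sqrt(-1/(C1 + c))/2
 f(c) = sqrt(2)*sqrt(-1/(C1 + c))/2


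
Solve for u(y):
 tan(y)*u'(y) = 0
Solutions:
 u(y) = C1


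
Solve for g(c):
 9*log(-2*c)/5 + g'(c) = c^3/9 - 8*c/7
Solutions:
 g(c) = C1 + c^4/36 - 4*c^2/7 - 9*c*log(-c)/5 + 9*c*(1 - log(2))/5


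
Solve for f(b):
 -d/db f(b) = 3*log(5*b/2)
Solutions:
 f(b) = C1 - 3*b*log(b) + b*log(8/125) + 3*b


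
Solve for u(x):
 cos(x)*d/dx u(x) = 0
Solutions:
 u(x) = C1


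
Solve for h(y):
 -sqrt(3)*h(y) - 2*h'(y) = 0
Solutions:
 h(y) = C1*exp(-sqrt(3)*y/2)


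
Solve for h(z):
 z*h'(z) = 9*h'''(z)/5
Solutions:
 h(z) = C1 + Integral(C2*airyai(15^(1/3)*z/3) + C3*airybi(15^(1/3)*z/3), z)


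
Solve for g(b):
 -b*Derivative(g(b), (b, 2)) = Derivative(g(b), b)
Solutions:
 g(b) = C1 + C2*log(b)


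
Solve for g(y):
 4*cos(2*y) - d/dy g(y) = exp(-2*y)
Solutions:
 g(y) = C1 + 2*sin(2*y) + exp(-2*y)/2


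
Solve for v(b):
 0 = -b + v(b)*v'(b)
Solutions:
 v(b) = -sqrt(C1 + b^2)
 v(b) = sqrt(C1 + b^2)


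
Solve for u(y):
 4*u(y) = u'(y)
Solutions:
 u(y) = C1*exp(4*y)


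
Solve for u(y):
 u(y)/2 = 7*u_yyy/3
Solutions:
 u(y) = C3*exp(14^(2/3)*3^(1/3)*y/14) + (C1*sin(14^(2/3)*3^(5/6)*y/28) + C2*cos(14^(2/3)*3^(5/6)*y/28))*exp(-14^(2/3)*3^(1/3)*y/28)


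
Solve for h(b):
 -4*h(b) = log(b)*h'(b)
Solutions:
 h(b) = C1*exp(-4*li(b))


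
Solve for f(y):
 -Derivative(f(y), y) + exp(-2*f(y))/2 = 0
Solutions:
 f(y) = log(-sqrt(C1 + y))
 f(y) = log(C1 + y)/2


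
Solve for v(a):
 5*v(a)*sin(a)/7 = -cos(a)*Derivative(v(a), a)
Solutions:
 v(a) = C1*cos(a)^(5/7)


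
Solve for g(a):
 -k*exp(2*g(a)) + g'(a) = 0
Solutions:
 g(a) = log(-sqrt(-1/(C1 + a*k))) - log(2)/2
 g(a) = log(-1/(C1 + a*k))/2 - log(2)/2


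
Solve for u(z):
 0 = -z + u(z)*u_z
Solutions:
 u(z) = -sqrt(C1 + z^2)
 u(z) = sqrt(C1 + z^2)


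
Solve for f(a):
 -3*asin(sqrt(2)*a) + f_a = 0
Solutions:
 f(a) = C1 + 3*a*asin(sqrt(2)*a) + 3*sqrt(2)*sqrt(1 - 2*a^2)/2


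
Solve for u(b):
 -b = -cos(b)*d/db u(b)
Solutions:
 u(b) = C1 + Integral(b/cos(b), b)


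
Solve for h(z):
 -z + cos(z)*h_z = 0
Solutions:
 h(z) = C1 + Integral(z/cos(z), z)


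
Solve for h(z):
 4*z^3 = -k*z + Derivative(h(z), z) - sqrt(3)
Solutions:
 h(z) = C1 + k*z^2/2 + z^4 + sqrt(3)*z


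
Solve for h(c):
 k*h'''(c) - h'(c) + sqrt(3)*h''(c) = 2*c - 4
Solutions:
 h(c) = C1 + C2*exp(c*(sqrt(4*k + 3) - sqrt(3))/(2*k)) + C3*exp(-c*(sqrt(4*k + 3) + sqrt(3))/(2*k)) - c^2 - 2*sqrt(3)*c + 4*c


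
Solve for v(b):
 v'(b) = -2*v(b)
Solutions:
 v(b) = C1*exp(-2*b)


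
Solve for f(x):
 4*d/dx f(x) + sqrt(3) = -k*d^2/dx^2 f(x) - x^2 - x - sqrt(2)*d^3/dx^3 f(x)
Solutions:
 f(x) = C1 + C2*exp(sqrt(2)*x*(-k + sqrt(k^2 - 16*sqrt(2)))/4) + C3*exp(-sqrt(2)*x*(k + sqrt(k^2 - 16*sqrt(2)))/4) - k^2*x/32 + k*x^2/16 + k*x/16 - x^3/12 - x^2/8 - sqrt(3)*x/4 + sqrt(2)*x/8


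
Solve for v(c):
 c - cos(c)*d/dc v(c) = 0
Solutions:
 v(c) = C1 + Integral(c/cos(c), c)


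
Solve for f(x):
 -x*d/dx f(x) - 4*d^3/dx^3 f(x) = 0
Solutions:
 f(x) = C1 + Integral(C2*airyai(-2^(1/3)*x/2) + C3*airybi(-2^(1/3)*x/2), x)


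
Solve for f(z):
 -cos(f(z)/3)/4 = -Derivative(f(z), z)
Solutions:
 -z/4 - 3*log(sin(f(z)/3) - 1)/2 + 3*log(sin(f(z)/3) + 1)/2 = C1


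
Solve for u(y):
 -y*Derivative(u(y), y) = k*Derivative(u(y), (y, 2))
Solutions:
 u(y) = C1 + C2*sqrt(k)*erf(sqrt(2)*y*sqrt(1/k)/2)


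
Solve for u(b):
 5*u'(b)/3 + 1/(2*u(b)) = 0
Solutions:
 u(b) = -sqrt(C1 - 15*b)/5
 u(b) = sqrt(C1 - 15*b)/5


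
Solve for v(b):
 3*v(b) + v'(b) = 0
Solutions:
 v(b) = C1*exp(-3*b)


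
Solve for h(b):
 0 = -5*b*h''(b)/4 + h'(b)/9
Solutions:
 h(b) = C1 + C2*b^(49/45)


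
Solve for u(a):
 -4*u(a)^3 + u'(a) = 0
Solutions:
 u(a) = -sqrt(2)*sqrt(-1/(C1 + 4*a))/2
 u(a) = sqrt(2)*sqrt(-1/(C1 + 4*a))/2


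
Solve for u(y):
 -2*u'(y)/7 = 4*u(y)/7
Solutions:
 u(y) = C1*exp(-2*y)


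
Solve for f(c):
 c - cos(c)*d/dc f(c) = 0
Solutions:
 f(c) = C1 + Integral(c/cos(c), c)


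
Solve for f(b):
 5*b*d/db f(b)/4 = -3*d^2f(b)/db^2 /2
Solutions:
 f(b) = C1 + C2*erf(sqrt(15)*b/6)


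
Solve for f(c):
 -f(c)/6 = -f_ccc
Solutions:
 f(c) = C3*exp(6^(2/3)*c/6) + (C1*sin(2^(2/3)*3^(1/6)*c/4) + C2*cos(2^(2/3)*3^(1/6)*c/4))*exp(-6^(2/3)*c/12)


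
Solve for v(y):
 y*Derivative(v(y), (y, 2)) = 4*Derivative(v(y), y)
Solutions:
 v(y) = C1 + C2*y^5


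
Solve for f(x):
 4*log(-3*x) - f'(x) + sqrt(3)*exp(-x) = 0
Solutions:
 f(x) = C1 + 4*x*log(-x) + 4*x*(-1 + log(3)) - sqrt(3)*exp(-x)


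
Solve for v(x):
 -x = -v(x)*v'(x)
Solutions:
 v(x) = -sqrt(C1 + x^2)
 v(x) = sqrt(C1 + x^2)


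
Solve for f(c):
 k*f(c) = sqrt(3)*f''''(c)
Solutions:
 f(c) = C1*exp(-3^(7/8)*c*k^(1/4)/3) + C2*exp(3^(7/8)*c*k^(1/4)/3) + C3*exp(-3^(7/8)*I*c*k^(1/4)/3) + C4*exp(3^(7/8)*I*c*k^(1/4)/3)


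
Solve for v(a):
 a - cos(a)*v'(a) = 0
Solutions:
 v(a) = C1 + Integral(a/cos(a), a)


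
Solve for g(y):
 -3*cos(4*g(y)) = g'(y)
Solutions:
 g(y) = -asin((C1 + exp(24*y))/(C1 - exp(24*y)))/4 + pi/4
 g(y) = asin((C1 + exp(24*y))/(C1 - exp(24*y)))/4


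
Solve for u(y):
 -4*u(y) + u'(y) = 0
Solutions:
 u(y) = C1*exp(4*y)


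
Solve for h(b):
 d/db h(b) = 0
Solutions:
 h(b) = C1


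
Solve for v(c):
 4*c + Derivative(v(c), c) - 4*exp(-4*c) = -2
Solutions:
 v(c) = C1 - 2*c^2 - 2*c - exp(-4*c)


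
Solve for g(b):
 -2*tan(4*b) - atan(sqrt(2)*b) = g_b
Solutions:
 g(b) = C1 - b*atan(sqrt(2)*b) + sqrt(2)*log(2*b^2 + 1)/4 + log(cos(4*b))/2


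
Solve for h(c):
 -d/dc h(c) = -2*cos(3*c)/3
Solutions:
 h(c) = C1 + 2*sin(3*c)/9


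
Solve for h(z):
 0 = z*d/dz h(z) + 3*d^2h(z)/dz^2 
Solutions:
 h(z) = C1 + C2*erf(sqrt(6)*z/6)


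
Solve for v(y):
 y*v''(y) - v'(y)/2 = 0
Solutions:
 v(y) = C1 + C2*y^(3/2)


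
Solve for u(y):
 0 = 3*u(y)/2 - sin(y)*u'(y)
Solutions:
 u(y) = C1*(cos(y) - 1)^(3/4)/(cos(y) + 1)^(3/4)


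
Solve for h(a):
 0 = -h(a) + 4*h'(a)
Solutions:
 h(a) = C1*exp(a/4)


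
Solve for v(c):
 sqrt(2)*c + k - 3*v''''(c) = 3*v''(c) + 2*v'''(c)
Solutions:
 v(c) = C1 + C2*c + sqrt(2)*c^3/18 + c^2*(3*k - 2*sqrt(2))/18 + (C3*sin(2*sqrt(2)*c/3) + C4*cos(2*sqrt(2)*c/3))*exp(-c/3)


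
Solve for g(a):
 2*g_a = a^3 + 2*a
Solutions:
 g(a) = C1 + a^4/8 + a^2/2


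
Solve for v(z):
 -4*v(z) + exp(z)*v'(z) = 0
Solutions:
 v(z) = C1*exp(-4*exp(-z))


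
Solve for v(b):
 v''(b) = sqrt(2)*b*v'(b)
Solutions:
 v(b) = C1 + C2*erfi(2^(3/4)*b/2)


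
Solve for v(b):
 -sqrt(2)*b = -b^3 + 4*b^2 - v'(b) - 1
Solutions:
 v(b) = C1 - b^4/4 + 4*b^3/3 + sqrt(2)*b^2/2 - b


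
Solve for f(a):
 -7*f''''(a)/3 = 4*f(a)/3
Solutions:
 f(a) = (C1*sin(7^(3/4)*a/7) + C2*cos(7^(3/4)*a/7))*exp(-7^(3/4)*a/7) + (C3*sin(7^(3/4)*a/7) + C4*cos(7^(3/4)*a/7))*exp(7^(3/4)*a/7)


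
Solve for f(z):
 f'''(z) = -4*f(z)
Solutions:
 f(z) = C3*exp(-2^(2/3)*z) + (C1*sin(2^(2/3)*sqrt(3)*z/2) + C2*cos(2^(2/3)*sqrt(3)*z/2))*exp(2^(2/3)*z/2)


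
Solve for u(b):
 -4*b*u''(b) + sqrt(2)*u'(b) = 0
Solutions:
 u(b) = C1 + C2*b^(sqrt(2)/4 + 1)


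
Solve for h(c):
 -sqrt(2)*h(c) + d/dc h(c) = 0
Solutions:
 h(c) = C1*exp(sqrt(2)*c)


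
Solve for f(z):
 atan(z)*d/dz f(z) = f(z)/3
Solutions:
 f(z) = C1*exp(Integral(1/atan(z), z)/3)


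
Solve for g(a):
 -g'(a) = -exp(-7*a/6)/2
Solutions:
 g(a) = C1 - 3*exp(-7*a/6)/7


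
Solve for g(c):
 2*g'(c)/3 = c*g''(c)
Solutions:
 g(c) = C1 + C2*c^(5/3)


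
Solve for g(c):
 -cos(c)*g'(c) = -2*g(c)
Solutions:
 g(c) = C1*(sin(c) + 1)/(sin(c) - 1)


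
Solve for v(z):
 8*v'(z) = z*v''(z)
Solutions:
 v(z) = C1 + C2*z^9


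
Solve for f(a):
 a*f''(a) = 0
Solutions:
 f(a) = C1 + C2*a


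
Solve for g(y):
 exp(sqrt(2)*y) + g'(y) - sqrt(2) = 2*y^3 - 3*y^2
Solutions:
 g(y) = C1 + y^4/2 - y^3 + sqrt(2)*y - sqrt(2)*exp(sqrt(2)*y)/2


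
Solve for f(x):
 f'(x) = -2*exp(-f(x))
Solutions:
 f(x) = log(C1 - 2*x)


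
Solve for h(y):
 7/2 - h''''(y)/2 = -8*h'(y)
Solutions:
 h(y) = C1 + C4*exp(2*2^(1/3)*y) - 7*y/16 + (C2*sin(2^(1/3)*sqrt(3)*y) + C3*cos(2^(1/3)*sqrt(3)*y))*exp(-2^(1/3)*y)


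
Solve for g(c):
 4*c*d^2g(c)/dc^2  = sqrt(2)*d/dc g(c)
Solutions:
 g(c) = C1 + C2*c^(sqrt(2)/4 + 1)


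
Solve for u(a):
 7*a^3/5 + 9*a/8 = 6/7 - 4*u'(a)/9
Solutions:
 u(a) = C1 - 63*a^4/80 - 81*a^2/64 + 27*a/14


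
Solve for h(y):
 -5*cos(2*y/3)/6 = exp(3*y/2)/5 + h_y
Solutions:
 h(y) = C1 - 2*exp(3*y/2)/15 - 5*sin(2*y/3)/4


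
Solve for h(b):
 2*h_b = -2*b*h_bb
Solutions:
 h(b) = C1 + C2*log(b)


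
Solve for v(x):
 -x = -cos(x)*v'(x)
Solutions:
 v(x) = C1 + Integral(x/cos(x), x)


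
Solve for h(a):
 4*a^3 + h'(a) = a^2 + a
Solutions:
 h(a) = C1 - a^4 + a^3/3 + a^2/2


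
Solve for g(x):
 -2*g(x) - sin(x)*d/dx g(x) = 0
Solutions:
 g(x) = C1*(cos(x) + 1)/(cos(x) - 1)


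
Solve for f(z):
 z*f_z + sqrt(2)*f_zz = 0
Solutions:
 f(z) = C1 + C2*erf(2^(1/4)*z/2)


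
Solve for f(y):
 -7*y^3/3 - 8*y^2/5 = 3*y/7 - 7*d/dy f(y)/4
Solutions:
 f(y) = C1 + y^4/3 + 32*y^3/105 + 6*y^2/49


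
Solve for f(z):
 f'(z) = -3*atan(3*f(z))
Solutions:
 Integral(1/atan(3*_y), (_y, f(z))) = C1 - 3*z


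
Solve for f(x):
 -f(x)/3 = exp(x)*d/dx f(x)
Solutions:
 f(x) = C1*exp(exp(-x)/3)


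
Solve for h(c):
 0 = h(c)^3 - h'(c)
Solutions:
 h(c) = -sqrt(2)*sqrt(-1/(C1 + c))/2
 h(c) = sqrt(2)*sqrt(-1/(C1 + c))/2


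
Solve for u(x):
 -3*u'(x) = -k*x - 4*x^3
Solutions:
 u(x) = C1 + k*x^2/6 + x^4/3


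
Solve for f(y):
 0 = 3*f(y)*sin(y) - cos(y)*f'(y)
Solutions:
 f(y) = C1/cos(y)^3


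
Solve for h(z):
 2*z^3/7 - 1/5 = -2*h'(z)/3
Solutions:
 h(z) = C1 - 3*z^4/28 + 3*z/10


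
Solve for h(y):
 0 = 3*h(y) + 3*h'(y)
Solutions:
 h(y) = C1*exp(-y)


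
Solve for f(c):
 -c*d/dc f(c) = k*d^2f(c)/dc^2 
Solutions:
 f(c) = C1 + C2*sqrt(k)*erf(sqrt(2)*c*sqrt(1/k)/2)


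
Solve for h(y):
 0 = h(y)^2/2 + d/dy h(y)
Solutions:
 h(y) = 2/(C1 + y)


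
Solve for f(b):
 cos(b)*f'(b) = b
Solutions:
 f(b) = C1 + Integral(b/cos(b), b)


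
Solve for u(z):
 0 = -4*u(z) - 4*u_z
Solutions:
 u(z) = C1*exp(-z)


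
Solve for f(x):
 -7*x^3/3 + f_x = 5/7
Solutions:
 f(x) = C1 + 7*x^4/12 + 5*x/7


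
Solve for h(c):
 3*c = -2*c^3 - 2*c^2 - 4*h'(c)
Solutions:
 h(c) = C1 - c^4/8 - c^3/6 - 3*c^2/8


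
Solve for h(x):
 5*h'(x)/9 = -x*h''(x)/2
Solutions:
 h(x) = C1 + C2/x^(1/9)


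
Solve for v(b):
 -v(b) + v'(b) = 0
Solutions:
 v(b) = C1*exp(b)


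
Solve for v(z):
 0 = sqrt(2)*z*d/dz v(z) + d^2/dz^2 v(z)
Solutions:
 v(z) = C1 + C2*erf(2^(3/4)*z/2)


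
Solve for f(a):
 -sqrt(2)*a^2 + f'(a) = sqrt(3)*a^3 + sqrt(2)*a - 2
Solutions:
 f(a) = C1 + sqrt(3)*a^4/4 + sqrt(2)*a^3/3 + sqrt(2)*a^2/2 - 2*a


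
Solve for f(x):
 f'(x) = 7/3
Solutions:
 f(x) = C1 + 7*x/3


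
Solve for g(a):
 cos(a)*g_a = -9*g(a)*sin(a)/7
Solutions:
 g(a) = C1*cos(a)^(9/7)


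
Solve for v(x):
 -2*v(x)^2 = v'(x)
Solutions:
 v(x) = 1/(C1 + 2*x)


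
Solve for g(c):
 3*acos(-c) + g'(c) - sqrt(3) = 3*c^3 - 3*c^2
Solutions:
 g(c) = C1 + 3*c^4/4 - c^3 - 3*c*acos(-c) + sqrt(3)*c - 3*sqrt(1 - c^2)


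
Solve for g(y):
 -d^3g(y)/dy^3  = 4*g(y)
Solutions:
 g(y) = C3*exp(-2^(2/3)*y) + (C1*sin(2^(2/3)*sqrt(3)*y/2) + C2*cos(2^(2/3)*sqrt(3)*y/2))*exp(2^(2/3)*y/2)


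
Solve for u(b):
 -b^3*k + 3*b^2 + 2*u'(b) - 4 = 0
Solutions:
 u(b) = C1 + b^4*k/8 - b^3/2 + 2*b


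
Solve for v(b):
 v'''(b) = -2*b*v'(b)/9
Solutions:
 v(b) = C1 + Integral(C2*airyai(-6^(1/3)*b/3) + C3*airybi(-6^(1/3)*b/3), b)


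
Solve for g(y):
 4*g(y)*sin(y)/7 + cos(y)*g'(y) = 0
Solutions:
 g(y) = C1*cos(y)^(4/7)


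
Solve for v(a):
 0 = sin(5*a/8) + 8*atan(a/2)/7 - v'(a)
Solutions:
 v(a) = C1 + 8*a*atan(a/2)/7 - 8*log(a^2 + 4)/7 - 8*cos(5*a/8)/5


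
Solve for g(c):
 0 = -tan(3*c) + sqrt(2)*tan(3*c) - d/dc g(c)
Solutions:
 g(c) = C1 - sqrt(2)*log(cos(3*c))/3 + log(cos(3*c))/3


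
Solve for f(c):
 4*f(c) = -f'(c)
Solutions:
 f(c) = C1*exp(-4*c)


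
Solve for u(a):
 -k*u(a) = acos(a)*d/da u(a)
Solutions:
 u(a) = C1*exp(-k*Integral(1/acos(a), a))


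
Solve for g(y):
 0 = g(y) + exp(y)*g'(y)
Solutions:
 g(y) = C1*exp(exp(-y))


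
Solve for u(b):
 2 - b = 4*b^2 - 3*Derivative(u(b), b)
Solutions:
 u(b) = C1 + 4*b^3/9 + b^2/6 - 2*b/3


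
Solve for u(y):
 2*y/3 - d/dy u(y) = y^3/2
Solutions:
 u(y) = C1 - y^4/8 + y^2/3


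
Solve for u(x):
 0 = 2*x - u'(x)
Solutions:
 u(x) = C1 + x^2


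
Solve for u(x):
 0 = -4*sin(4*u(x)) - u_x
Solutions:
 u(x) = -acos((-C1 - exp(32*x))/(C1 - exp(32*x)))/4 + pi/2
 u(x) = acos((-C1 - exp(32*x))/(C1 - exp(32*x)))/4


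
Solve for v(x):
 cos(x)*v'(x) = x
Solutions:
 v(x) = C1 + Integral(x/cos(x), x)


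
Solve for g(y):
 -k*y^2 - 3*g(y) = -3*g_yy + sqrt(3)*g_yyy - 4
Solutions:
 g(y) = C1*exp(y*(2*2^(1/3)*3^(2/3)/(3*sqrt(15) + 7*sqrt(3))^(1/3) + 2^(2/3)*3^(1/3)*(3*sqrt(15) + 7*sqrt(3))^(1/3) + 4*sqrt(3))/12)*sin(2^(1/3)*3^(1/6)*y*(-2^(1/3)*3^(2/3)*(3*sqrt(15) + 7*sqrt(3))^(1/3) + 6/(3*sqrt(15) + 7*sqrt(3))^(1/3))/12) + C2*exp(y*(2*2^(1/3)*3^(2/3)/(3*sqrt(15) + 7*sqrt(3))^(1/3) + 2^(2/3)*3^(1/3)*(3*sqrt(15) + 7*sqrt(3))^(1/3) + 4*sqrt(3))/12)*cos(2^(1/3)*3^(1/6)*y*(-2^(1/3)*3^(2/3)*(3*sqrt(15) + 7*sqrt(3))^(1/3) + 6/(3*sqrt(15) + 7*sqrt(3))^(1/3))/12) + C3*exp(y*(-2^(2/3)*3^(1/3)*(3*sqrt(15) + 7*sqrt(3))^(1/3) - 2*2^(1/3)*3^(2/3)/(3*sqrt(15) + 7*sqrt(3))^(1/3) + 2*sqrt(3))/6) - k*y^2/3 - 2*k/3 + 4/3


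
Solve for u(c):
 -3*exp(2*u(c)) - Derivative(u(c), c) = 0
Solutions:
 u(c) = log(-sqrt(-1/(C1 - 3*c))) - log(2)/2
 u(c) = log(-1/(C1 - 3*c))/2 - log(2)/2


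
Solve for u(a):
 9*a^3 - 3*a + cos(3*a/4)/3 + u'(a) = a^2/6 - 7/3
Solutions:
 u(a) = C1 - 9*a^4/4 + a^3/18 + 3*a^2/2 - 7*a/3 - 4*sin(3*a/4)/9


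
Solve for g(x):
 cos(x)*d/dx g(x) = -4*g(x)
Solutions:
 g(x) = C1*(sin(x)^2 - 2*sin(x) + 1)/(sin(x)^2 + 2*sin(x) + 1)


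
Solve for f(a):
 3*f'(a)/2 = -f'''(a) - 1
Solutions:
 f(a) = C1 + C2*sin(sqrt(6)*a/2) + C3*cos(sqrt(6)*a/2) - 2*a/3


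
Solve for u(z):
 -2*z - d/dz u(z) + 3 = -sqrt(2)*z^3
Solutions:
 u(z) = C1 + sqrt(2)*z^4/4 - z^2 + 3*z


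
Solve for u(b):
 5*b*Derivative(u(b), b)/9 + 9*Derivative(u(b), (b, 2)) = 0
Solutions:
 u(b) = C1 + C2*erf(sqrt(10)*b/18)


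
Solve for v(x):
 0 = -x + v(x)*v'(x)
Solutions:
 v(x) = -sqrt(C1 + x^2)
 v(x) = sqrt(C1 + x^2)


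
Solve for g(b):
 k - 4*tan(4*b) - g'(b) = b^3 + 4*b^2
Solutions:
 g(b) = C1 - b^4/4 - 4*b^3/3 + b*k + log(cos(4*b))


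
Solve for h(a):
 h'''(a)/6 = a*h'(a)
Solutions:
 h(a) = C1 + Integral(C2*airyai(6^(1/3)*a) + C3*airybi(6^(1/3)*a), a)


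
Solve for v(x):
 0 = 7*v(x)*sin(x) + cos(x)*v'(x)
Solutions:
 v(x) = C1*cos(x)^7


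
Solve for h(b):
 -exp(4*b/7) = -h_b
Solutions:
 h(b) = C1 + 7*exp(4*b/7)/4


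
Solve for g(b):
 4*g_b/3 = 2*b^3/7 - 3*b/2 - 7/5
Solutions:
 g(b) = C1 + 3*b^4/56 - 9*b^2/16 - 21*b/20


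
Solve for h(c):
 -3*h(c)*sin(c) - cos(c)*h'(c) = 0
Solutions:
 h(c) = C1*cos(c)^3


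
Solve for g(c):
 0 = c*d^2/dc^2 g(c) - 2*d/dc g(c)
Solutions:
 g(c) = C1 + C2*c^3


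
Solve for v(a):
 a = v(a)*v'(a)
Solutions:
 v(a) = -sqrt(C1 + a^2)
 v(a) = sqrt(C1 + a^2)


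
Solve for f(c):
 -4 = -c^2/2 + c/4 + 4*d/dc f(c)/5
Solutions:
 f(c) = C1 + 5*c^3/24 - 5*c^2/32 - 5*c


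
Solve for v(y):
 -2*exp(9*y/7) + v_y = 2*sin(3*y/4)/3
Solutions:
 v(y) = C1 + 14*exp(9*y/7)/9 - 8*cos(3*y/4)/9


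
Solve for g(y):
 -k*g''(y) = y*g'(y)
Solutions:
 g(y) = C1 + C2*sqrt(k)*erf(sqrt(2)*y*sqrt(1/k)/2)


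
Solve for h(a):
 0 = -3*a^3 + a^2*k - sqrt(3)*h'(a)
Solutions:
 h(a) = C1 - sqrt(3)*a^4/4 + sqrt(3)*a^3*k/9


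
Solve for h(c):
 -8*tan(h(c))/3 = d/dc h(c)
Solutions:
 h(c) = pi - asin(C1*exp(-8*c/3))
 h(c) = asin(C1*exp(-8*c/3))


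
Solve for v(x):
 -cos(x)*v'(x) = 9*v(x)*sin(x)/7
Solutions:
 v(x) = C1*cos(x)^(9/7)


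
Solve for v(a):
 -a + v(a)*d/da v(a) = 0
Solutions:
 v(a) = -sqrt(C1 + a^2)
 v(a) = sqrt(C1 + a^2)


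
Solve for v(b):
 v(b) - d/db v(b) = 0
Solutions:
 v(b) = C1*exp(b)


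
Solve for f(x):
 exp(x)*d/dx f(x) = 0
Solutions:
 f(x) = C1


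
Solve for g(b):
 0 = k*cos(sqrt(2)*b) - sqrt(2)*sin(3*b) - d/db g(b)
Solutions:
 g(b) = C1 + sqrt(2)*k*sin(sqrt(2)*b)/2 + sqrt(2)*cos(3*b)/3


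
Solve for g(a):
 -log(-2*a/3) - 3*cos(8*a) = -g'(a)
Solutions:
 g(a) = C1 + a*log(-a) - a*log(3) - a + a*log(2) + 3*sin(8*a)/8


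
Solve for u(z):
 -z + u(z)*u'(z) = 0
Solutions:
 u(z) = -sqrt(C1 + z^2)
 u(z) = sqrt(C1 + z^2)


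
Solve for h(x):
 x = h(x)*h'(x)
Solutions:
 h(x) = -sqrt(C1 + x^2)
 h(x) = sqrt(C1 + x^2)


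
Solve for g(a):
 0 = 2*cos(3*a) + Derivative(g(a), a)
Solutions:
 g(a) = C1 - 2*sin(3*a)/3


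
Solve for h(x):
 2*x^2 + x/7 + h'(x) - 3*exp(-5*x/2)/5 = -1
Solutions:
 h(x) = C1 - 2*x^3/3 - x^2/14 - x - 6*exp(-5*x/2)/25


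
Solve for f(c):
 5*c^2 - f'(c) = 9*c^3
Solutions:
 f(c) = C1 - 9*c^4/4 + 5*c^3/3


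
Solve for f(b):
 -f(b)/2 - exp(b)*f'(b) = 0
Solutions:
 f(b) = C1*exp(exp(-b)/2)


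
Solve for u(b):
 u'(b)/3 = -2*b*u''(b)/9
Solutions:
 u(b) = C1 + C2/sqrt(b)


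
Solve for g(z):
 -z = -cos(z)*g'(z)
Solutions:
 g(z) = C1 + Integral(z/cos(z), z)


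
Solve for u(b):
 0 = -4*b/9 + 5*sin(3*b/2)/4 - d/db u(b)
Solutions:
 u(b) = C1 - 2*b^2/9 - 5*cos(3*b/2)/6


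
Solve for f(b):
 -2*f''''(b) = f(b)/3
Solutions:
 f(b) = (C1*sin(2^(1/4)*3^(3/4)*b/6) + C2*cos(2^(1/4)*3^(3/4)*b/6))*exp(-2^(1/4)*3^(3/4)*b/6) + (C3*sin(2^(1/4)*3^(3/4)*b/6) + C4*cos(2^(1/4)*3^(3/4)*b/6))*exp(2^(1/4)*3^(3/4)*b/6)


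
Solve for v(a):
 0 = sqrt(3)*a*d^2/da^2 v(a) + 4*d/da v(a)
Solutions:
 v(a) = C1 + C2*a^(1 - 4*sqrt(3)/3)


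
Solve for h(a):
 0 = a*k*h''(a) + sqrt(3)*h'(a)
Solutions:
 h(a) = C1 + a^(((re(k) - sqrt(3))*re(k) + im(k)^2)/(re(k)^2 + im(k)^2))*(C2*sin(sqrt(3)*log(a)*Abs(im(k))/(re(k)^2 + im(k)^2)) + C3*cos(sqrt(3)*log(a)*im(k)/(re(k)^2 + im(k)^2)))


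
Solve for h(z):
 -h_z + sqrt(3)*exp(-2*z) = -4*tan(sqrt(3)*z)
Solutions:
 h(z) = C1 + 2*sqrt(3)*log(tan(sqrt(3)*z)^2 + 1)/3 - sqrt(3)*exp(-2*z)/2


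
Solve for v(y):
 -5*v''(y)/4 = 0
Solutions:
 v(y) = C1 + C2*y


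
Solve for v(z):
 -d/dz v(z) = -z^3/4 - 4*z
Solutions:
 v(z) = C1 + z^4/16 + 2*z^2


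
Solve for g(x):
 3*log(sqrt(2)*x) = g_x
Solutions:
 g(x) = C1 + 3*x*log(x) - 3*x + 3*x*log(2)/2


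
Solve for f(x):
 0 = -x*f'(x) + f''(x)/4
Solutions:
 f(x) = C1 + C2*erfi(sqrt(2)*x)


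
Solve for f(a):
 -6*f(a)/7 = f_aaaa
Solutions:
 f(a) = (C1*sin(14^(3/4)*3^(1/4)*a/14) + C2*cos(14^(3/4)*3^(1/4)*a/14))*exp(-14^(3/4)*3^(1/4)*a/14) + (C3*sin(14^(3/4)*3^(1/4)*a/14) + C4*cos(14^(3/4)*3^(1/4)*a/14))*exp(14^(3/4)*3^(1/4)*a/14)


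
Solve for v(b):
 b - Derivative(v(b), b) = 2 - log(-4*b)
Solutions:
 v(b) = C1 + b^2/2 + b*log(-b) + b*(-3 + 2*log(2))


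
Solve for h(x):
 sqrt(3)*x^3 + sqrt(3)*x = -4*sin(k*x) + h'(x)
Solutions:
 h(x) = C1 + sqrt(3)*x^4/4 + sqrt(3)*x^2/2 - 4*cos(k*x)/k


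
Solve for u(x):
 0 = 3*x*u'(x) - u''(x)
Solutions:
 u(x) = C1 + C2*erfi(sqrt(6)*x/2)


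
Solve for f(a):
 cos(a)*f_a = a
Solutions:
 f(a) = C1 + Integral(a/cos(a), a)


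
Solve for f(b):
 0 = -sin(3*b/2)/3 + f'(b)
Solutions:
 f(b) = C1 - 2*cos(3*b/2)/9


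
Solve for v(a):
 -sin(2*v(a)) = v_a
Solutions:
 v(a) = pi - acos((-C1 - exp(4*a))/(C1 - exp(4*a)))/2
 v(a) = acos((-C1 - exp(4*a))/(C1 - exp(4*a)))/2


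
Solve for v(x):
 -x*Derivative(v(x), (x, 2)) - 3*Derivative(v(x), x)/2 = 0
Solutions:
 v(x) = C1 + C2/sqrt(x)


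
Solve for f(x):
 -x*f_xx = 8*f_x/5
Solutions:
 f(x) = C1 + C2/x^(3/5)


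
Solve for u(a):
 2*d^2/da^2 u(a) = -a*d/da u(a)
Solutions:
 u(a) = C1 + C2*erf(a/2)


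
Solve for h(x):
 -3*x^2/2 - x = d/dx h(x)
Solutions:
 h(x) = C1 - x^3/2 - x^2/2


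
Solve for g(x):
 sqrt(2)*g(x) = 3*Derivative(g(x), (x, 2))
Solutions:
 g(x) = C1*exp(-2^(1/4)*sqrt(3)*x/3) + C2*exp(2^(1/4)*sqrt(3)*x/3)


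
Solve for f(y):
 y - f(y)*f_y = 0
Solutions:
 f(y) = -sqrt(C1 + y^2)
 f(y) = sqrt(C1 + y^2)


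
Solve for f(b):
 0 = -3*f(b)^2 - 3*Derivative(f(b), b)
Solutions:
 f(b) = 1/(C1 + b)


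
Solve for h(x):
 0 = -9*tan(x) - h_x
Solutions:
 h(x) = C1 + 9*log(cos(x))


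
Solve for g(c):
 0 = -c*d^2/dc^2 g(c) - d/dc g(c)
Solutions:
 g(c) = C1 + C2*log(c)


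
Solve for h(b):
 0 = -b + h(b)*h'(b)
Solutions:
 h(b) = -sqrt(C1 + b^2)
 h(b) = sqrt(C1 + b^2)


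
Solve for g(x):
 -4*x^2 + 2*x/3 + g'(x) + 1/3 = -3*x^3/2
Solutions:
 g(x) = C1 - 3*x^4/8 + 4*x^3/3 - x^2/3 - x/3


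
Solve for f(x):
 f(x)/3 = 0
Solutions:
 f(x) = 0


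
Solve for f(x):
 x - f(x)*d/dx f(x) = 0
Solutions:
 f(x) = -sqrt(C1 + x^2)
 f(x) = sqrt(C1 + x^2)


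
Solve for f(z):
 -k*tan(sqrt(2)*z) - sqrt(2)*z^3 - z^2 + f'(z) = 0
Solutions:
 f(z) = C1 - sqrt(2)*k*log(cos(sqrt(2)*z))/2 + sqrt(2)*z^4/4 + z^3/3


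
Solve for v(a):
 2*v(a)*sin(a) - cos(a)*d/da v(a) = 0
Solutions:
 v(a) = C1/cos(a)^2


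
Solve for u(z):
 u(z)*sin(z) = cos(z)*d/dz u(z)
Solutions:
 u(z) = C1/cos(z)


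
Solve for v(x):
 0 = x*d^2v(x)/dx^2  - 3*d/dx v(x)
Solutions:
 v(x) = C1 + C2*x^4


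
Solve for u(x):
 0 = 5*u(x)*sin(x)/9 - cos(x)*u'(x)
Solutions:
 u(x) = C1/cos(x)^(5/9)


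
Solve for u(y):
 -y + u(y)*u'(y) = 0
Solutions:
 u(y) = -sqrt(C1 + y^2)
 u(y) = sqrt(C1 + y^2)


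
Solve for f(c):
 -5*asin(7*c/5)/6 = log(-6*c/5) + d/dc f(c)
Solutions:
 f(c) = C1 - c*log(-c) - 5*c*asin(7*c/5)/6 - c*log(6) + c + c*log(5) - 5*sqrt(25 - 49*c^2)/42


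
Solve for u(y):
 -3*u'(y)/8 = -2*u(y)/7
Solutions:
 u(y) = C1*exp(16*y/21)


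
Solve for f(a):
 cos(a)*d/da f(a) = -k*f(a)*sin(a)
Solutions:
 f(a) = C1*exp(k*log(cos(a)))


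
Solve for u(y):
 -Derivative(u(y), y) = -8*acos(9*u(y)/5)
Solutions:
 Integral(1/acos(9*_y/5), (_y, u(y))) = C1 + 8*y


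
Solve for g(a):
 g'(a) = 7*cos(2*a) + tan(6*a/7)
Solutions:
 g(a) = C1 - 7*log(cos(6*a/7))/6 + 7*sin(2*a)/2


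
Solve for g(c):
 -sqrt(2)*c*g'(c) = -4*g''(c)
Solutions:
 g(c) = C1 + C2*erfi(2^(3/4)*c/4)


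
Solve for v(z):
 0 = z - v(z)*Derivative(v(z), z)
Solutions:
 v(z) = -sqrt(C1 + z^2)
 v(z) = sqrt(C1 + z^2)


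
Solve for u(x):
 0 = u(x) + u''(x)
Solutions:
 u(x) = C1*sin(x) + C2*cos(x)


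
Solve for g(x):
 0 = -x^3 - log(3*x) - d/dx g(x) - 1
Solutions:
 g(x) = C1 - x^4/4 - x*log(x) - x*log(3)


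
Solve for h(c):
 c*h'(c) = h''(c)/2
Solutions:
 h(c) = C1 + C2*erfi(c)


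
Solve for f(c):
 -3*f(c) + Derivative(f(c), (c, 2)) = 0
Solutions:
 f(c) = C1*exp(-sqrt(3)*c) + C2*exp(sqrt(3)*c)


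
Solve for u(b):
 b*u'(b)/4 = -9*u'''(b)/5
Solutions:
 u(b) = C1 + Integral(C2*airyai(-30^(1/3)*b/6) + C3*airybi(-30^(1/3)*b/6), b)


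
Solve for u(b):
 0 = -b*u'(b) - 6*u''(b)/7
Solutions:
 u(b) = C1 + C2*erf(sqrt(21)*b/6)


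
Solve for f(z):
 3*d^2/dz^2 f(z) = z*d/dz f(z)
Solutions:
 f(z) = C1 + C2*erfi(sqrt(6)*z/6)


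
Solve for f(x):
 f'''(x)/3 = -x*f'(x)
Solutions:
 f(x) = C1 + Integral(C2*airyai(-3^(1/3)*x) + C3*airybi(-3^(1/3)*x), x)


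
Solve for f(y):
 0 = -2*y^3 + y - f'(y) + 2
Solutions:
 f(y) = C1 - y^4/2 + y^2/2 + 2*y


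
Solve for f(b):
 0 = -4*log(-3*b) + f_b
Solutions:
 f(b) = C1 + 4*b*log(-b) + 4*b*(-1 + log(3))


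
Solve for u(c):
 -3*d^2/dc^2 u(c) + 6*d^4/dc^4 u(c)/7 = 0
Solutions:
 u(c) = C1 + C2*c + C3*exp(-sqrt(14)*c/2) + C4*exp(sqrt(14)*c/2)


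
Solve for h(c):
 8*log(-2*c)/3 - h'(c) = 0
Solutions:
 h(c) = C1 + 8*c*log(-c)/3 + 8*c*(-1 + log(2))/3


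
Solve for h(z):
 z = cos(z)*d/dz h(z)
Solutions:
 h(z) = C1 + Integral(z/cos(z), z)


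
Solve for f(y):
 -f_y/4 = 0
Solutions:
 f(y) = C1


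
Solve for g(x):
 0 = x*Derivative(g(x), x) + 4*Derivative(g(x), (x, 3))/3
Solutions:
 g(x) = C1 + Integral(C2*airyai(-6^(1/3)*x/2) + C3*airybi(-6^(1/3)*x/2), x)


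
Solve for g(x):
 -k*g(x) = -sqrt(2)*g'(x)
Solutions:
 g(x) = C1*exp(sqrt(2)*k*x/2)


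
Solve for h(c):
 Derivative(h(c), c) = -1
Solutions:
 h(c) = C1 - c


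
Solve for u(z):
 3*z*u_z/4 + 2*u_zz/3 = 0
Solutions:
 u(z) = C1 + C2*erf(3*z/4)


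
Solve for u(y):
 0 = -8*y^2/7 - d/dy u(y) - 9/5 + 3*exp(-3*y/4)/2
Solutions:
 u(y) = C1 - 8*y^3/21 - 9*y/5 - 2*exp(-3*y/4)


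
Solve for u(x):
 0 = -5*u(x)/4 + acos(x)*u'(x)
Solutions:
 u(x) = C1*exp(5*Integral(1/acos(x), x)/4)


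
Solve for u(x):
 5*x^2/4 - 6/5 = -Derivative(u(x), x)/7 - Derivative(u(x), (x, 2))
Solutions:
 u(x) = C1 + C2*exp(-x/7) - 35*x^3/12 + 245*x^2/4 - 8491*x/10


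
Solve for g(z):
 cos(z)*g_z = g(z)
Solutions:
 g(z) = C1*sqrt(sin(z) + 1)/sqrt(sin(z) - 1)


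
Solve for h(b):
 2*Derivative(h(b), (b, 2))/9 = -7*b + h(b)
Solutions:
 h(b) = C1*exp(-3*sqrt(2)*b/2) + C2*exp(3*sqrt(2)*b/2) + 7*b


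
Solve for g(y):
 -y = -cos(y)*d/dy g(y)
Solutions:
 g(y) = C1 + Integral(y/cos(y), y)


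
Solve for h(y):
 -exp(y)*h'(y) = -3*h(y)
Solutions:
 h(y) = C1*exp(-3*exp(-y))


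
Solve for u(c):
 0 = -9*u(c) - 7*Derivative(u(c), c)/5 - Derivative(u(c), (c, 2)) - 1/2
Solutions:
 u(c) = (C1*sin(sqrt(851)*c/10) + C2*cos(sqrt(851)*c/10))*exp(-7*c/10) - 1/18


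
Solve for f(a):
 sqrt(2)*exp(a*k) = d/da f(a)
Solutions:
 f(a) = C1 + sqrt(2)*exp(a*k)/k


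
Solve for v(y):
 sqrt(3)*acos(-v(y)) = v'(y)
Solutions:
 Integral(1/acos(-_y), (_y, v(y))) = C1 + sqrt(3)*y


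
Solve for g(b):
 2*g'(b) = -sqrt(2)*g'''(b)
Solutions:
 g(b) = C1 + C2*sin(2^(1/4)*b) + C3*cos(2^(1/4)*b)


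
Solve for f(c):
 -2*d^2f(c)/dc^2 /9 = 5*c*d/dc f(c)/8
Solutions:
 f(c) = C1 + C2*erf(3*sqrt(10)*c/8)


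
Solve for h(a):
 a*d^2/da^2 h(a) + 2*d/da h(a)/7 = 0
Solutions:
 h(a) = C1 + C2*a^(5/7)


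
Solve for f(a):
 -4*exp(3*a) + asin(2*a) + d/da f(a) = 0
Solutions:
 f(a) = C1 - a*asin(2*a) - sqrt(1 - 4*a^2)/2 + 4*exp(3*a)/3


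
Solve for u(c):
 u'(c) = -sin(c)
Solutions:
 u(c) = C1 + cos(c)


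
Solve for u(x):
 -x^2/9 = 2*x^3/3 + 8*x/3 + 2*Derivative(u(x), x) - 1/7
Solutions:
 u(x) = C1 - x^4/12 - x^3/54 - 2*x^2/3 + x/14


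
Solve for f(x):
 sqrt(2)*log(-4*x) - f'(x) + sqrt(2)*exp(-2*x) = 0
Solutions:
 f(x) = C1 + sqrt(2)*x*log(-x) + sqrt(2)*x*(-1 + 2*log(2)) - sqrt(2)*exp(-2*x)/2


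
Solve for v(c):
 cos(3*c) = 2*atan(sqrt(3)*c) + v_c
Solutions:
 v(c) = C1 - 2*c*atan(sqrt(3)*c) + sqrt(3)*log(3*c^2 + 1)/3 + sin(3*c)/3


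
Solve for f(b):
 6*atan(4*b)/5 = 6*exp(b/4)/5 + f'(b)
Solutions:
 f(b) = C1 + 6*b*atan(4*b)/5 - 24*exp(b/4)/5 - 3*log(16*b^2 + 1)/20


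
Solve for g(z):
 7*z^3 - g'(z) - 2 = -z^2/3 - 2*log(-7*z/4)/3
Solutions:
 g(z) = C1 + 7*z^4/4 + z^3/9 + 2*z*log(-z)/3 + z*(-8/3 - 2*log(2) + 2*log(14)/3)


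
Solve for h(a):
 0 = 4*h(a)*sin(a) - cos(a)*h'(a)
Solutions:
 h(a) = C1/cos(a)^4


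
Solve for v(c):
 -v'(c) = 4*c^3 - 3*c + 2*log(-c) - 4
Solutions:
 v(c) = C1 - c^4 + 3*c^2/2 - 2*c*log(-c) + 6*c


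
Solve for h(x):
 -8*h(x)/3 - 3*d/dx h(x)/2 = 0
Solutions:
 h(x) = C1*exp(-16*x/9)


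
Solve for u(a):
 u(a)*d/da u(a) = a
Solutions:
 u(a) = -sqrt(C1 + a^2)
 u(a) = sqrt(C1 + a^2)


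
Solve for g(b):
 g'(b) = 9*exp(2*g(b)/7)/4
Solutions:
 g(b) = 7*log(-sqrt(-1/(C1 + 9*b))) + 7*log(14)/2
 g(b) = 7*log(-1/(C1 + 9*b))/2 + 7*log(14)/2


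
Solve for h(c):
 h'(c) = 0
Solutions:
 h(c) = C1


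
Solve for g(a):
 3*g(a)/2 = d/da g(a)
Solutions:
 g(a) = C1*exp(3*a/2)


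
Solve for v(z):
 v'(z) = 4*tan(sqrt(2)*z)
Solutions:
 v(z) = C1 - 2*sqrt(2)*log(cos(sqrt(2)*z))


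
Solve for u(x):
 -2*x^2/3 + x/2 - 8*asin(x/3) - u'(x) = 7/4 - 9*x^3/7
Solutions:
 u(x) = C1 + 9*x^4/28 - 2*x^3/9 + x^2/4 - 8*x*asin(x/3) - 7*x/4 - 8*sqrt(9 - x^2)


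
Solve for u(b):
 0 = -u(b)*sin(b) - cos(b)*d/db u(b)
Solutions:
 u(b) = C1*cos(b)


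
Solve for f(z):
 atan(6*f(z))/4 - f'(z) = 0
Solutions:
 Integral(1/atan(6*_y), (_y, f(z))) = C1 + z/4


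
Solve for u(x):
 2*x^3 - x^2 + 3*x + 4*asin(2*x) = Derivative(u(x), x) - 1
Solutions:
 u(x) = C1 + x^4/2 - x^3/3 + 3*x^2/2 + 4*x*asin(2*x) + x + 2*sqrt(1 - 4*x^2)


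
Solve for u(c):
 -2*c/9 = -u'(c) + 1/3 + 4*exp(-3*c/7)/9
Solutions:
 u(c) = C1 + c^2/9 + c/3 - 28*exp(-3*c/7)/27


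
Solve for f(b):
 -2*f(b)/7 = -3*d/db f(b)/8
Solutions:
 f(b) = C1*exp(16*b/21)


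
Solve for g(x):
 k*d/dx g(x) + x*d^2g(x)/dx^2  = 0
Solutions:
 g(x) = C1 + x^(1 - re(k))*(C2*sin(log(x)*Abs(im(k))) + C3*cos(log(x)*im(k)))


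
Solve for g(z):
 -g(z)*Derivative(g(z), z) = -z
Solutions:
 g(z) = -sqrt(C1 + z^2)
 g(z) = sqrt(C1 + z^2)


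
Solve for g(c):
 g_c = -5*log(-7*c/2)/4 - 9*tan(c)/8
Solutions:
 g(c) = C1 - 5*c*log(-c)/4 - 5*c*log(7)/4 + 5*c*log(2)/4 + 5*c/4 + 9*log(cos(c))/8


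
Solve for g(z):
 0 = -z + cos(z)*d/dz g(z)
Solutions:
 g(z) = C1 + Integral(z/cos(z), z)


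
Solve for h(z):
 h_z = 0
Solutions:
 h(z) = C1


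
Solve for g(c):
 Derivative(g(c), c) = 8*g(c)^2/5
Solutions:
 g(c) = -5/(C1 + 8*c)


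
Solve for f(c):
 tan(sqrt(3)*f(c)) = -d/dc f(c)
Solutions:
 f(c) = sqrt(3)*(pi - asin(C1*exp(-sqrt(3)*c)))/3
 f(c) = sqrt(3)*asin(C1*exp(-sqrt(3)*c))/3


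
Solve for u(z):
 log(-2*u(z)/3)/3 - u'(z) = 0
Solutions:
 -3*Integral(1/(log(-_y) - log(3) + log(2)), (_y, u(z))) = C1 - z


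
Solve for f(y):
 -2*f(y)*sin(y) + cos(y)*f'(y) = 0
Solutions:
 f(y) = C1/cos(y)^2


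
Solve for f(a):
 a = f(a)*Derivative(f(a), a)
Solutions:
 f(a) = -sqrt(C1 + a^2)
 f(a) = sqrt(C1 + a^2)


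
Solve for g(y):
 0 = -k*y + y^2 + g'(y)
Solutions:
 g(y) = C1 + k*y^2/2 - y^3/3


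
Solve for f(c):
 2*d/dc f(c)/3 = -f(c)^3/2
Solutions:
 f(c) = -sqrt(2)*sqrt(-1/(C1 - 3*c))
 f(c) = sqrt(2)*sqrt(-1/(C1 - 3*c))


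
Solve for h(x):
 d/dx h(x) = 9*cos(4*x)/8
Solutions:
 h(x) = C1 + 9*sin(4*x)/32


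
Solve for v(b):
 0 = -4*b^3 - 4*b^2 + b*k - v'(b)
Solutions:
 v(b) = C1 - b^4 - 4*b^3/3 + b^2*k/2


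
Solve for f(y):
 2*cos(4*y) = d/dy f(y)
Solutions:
 f(y) = C1 + sin(4*y)/2


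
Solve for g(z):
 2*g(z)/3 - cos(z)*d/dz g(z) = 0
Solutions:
 g(z) = C1*(sin(z) + 1)^(1/3)/(sin(z) - 1)^(1/3)


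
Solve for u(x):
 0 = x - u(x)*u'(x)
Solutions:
 u(x) = -sqrt(C1 + x^2)
 u(x) = sqrt(C1 + x^2)


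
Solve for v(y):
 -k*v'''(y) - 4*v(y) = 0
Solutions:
 v(y) = C1*exp(2^(2/3)*y*(-1/k)^(1/3)) + C2*exp(2^(2/3)*y*(-1/k)^(1/3)*(-1 + sqrt(3)*I)/2) + C3*exp(-2^(2/3)*y*(-1/k)^(1/3)*(1 + sqrt(3)*I)/2)


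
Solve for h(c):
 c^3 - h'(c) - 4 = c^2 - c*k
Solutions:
 h(c) = C1 + c^4/4 - c^3/3 + c^2*k/2 - 4*c


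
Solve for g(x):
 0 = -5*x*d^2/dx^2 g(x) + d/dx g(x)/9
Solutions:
 g(x) = C1 + C2*x^(46/45)


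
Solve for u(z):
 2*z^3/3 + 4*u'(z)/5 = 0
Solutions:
 u(z) = C1 - 5*z^4/24


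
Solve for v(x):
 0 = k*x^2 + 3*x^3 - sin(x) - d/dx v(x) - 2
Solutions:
 v(x) = C1 + k*x^3/3 + 3*x^4/4 - 2*x + cos(x)


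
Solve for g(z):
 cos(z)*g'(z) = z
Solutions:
 g(z) = C1 + Integral(z/cos(z), z)


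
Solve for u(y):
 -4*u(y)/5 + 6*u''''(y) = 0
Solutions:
 u(y) = C1*exp(-15^(3/4)*2^(1/4)*y/15) + C2*exp(15^(3/4)*2^(1/4)*y/15) + C3*sin(15^(3/4)*2^(1/4)*y/15) + C4*cos(15^(3/4)*2^(1/4)*y/15)


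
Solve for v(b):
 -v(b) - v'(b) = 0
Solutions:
 v(b) = C1*exp(-b)


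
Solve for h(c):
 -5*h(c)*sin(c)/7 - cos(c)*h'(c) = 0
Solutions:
 h(c) = C1*cos(c)^(5/7)


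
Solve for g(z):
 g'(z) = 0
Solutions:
 g(z) = C1


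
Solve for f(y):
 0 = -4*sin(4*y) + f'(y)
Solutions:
 f(y) = C1 - cos(4*y)


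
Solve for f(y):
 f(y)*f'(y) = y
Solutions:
 f(y) = -sqrt(C1 + y^2)
 f(y) = sqrt(C1 + y^2)


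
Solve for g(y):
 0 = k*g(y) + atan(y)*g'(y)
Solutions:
 g(y) = C1*exp(-k*Integral(1/atan(y), y))


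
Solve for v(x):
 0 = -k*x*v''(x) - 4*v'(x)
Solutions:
 v(x) = C1 + x^(((re(k) - 4)*re(k) + im(k)^2)/(re(k)^2 + im(k)^2))*(C2*sin(4*log(x)*Abs(im(k))/(re(k)^2 + im(k)^2)) + C3*cos(4*log(x)*im(k)/(re(k)^2 + im(k)^2)))


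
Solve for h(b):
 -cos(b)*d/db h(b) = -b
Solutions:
 h(b) = C1 + Integral(b/cos(b), b)


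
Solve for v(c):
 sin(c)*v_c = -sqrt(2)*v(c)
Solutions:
 v(c) = C1*(cos(c) + 1)^(sqrt(2)/2)/(cos(c) - 1)^(sqrt(2)/2)


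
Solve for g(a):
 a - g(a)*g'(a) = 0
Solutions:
 g(a) = -sqrt(C1 + a^2)
 g(a) = sqrt(C1 + a^2)


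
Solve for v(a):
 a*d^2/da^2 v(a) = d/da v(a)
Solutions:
 v(a) = C1 + C2*a^2


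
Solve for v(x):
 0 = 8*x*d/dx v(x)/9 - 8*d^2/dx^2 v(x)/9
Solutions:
 v(x) = C1 + C2*erfi(sqrt(2)*x/2)


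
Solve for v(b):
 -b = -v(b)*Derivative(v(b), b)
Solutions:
 v(b) = -sqrt(C1 + b^2)
 v(b) = sqrt(C1 + b^2)


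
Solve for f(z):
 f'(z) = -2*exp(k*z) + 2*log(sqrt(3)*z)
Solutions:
 f(z) = C1 + 2*z*log(z) + z*(-2 + log(3)) + Piecewise((-2*exp(k*z)/k, Ne(k, 0)), (-2*z, True))


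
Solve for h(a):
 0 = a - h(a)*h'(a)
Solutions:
 h(a) = -sqrt(C1 + a^2)
 h(a) = sqrt(C1 + a^2)


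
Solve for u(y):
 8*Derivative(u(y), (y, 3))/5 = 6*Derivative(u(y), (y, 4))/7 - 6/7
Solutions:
 u(y) = C1 + C2*y + C3*y^2 + C4*exp(28*y/15) - 5*y^3/56


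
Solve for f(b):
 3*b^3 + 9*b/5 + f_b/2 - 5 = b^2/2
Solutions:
 f(b) = C1 - 3*b^4/2 + b^3/3 - 9*b^2/5 + 10*b


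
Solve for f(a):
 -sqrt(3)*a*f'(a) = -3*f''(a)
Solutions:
 f(a) = C1 + C2*erfi(sqrt(2)*3^(3/4)*a/6)


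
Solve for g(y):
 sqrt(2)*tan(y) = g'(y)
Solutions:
 g(y) = C1 - sqrt(2)*log(cos(y))


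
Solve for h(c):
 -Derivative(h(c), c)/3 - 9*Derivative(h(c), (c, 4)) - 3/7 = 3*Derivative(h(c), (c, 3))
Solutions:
 h(c) = C1 + C2*exp(c*(-4 + 2*2^(1/3)/(3*sqrt(93) + 29)^(1/3) + 2^(2/3)*(3*sqrt(93) + 29)^(1/3))/36)*sin(2^(1/3)*sqrt(3)*c*(-2^(1/3)*(3*sqrt(93) + 29)^(1/3) + 2/(3*sqrt(93) + 29)^(1/3))/36) + C3*exp(c*(-4 + 2*2^(1/3)/(3*sqrt(93) + 29)^(1/3) + 2^(2/3)*(3*sqrt(93) + 29)^(1/3))/36)*cos(2^(1/3)*sqrt(3)*c*(-2^(1/3)*(3*sqrt(93) + 29)^(1/3) + 2/(3*sqrt(93) + 29)^(1/3))/36) + C4*exp(-c*(2*2^(1/3)/(3*sqrt(93) + 29)^(1/3) + 2 + 2^(2/3)*(3*sqrt(93) + 29)^(1/3))/18) - 9*c/7


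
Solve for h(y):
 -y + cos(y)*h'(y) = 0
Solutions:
 h(y) = C1 + Integral(y/cos(y), y)


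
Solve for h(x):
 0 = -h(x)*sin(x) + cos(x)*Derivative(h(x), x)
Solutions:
 h(x) = C1/cos(x)
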